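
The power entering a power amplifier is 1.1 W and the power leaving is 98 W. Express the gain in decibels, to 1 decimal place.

Power ratio → dB uses the 10·log₁₀ form:
10·log₁₀(98/1.1) = 10·log₁₀(89.09) = 19.5 dB.

19.5 dB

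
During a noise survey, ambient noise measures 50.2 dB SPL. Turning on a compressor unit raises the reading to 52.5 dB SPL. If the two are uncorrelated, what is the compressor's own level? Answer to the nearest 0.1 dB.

Background correction is a power subtraction:
L_src = 10·log₁₀(10^(52.5/10) − 10^(50.2/10)) = 10·log₁₀(73120) = 48.6 dB SPL.

48.6 dB SPL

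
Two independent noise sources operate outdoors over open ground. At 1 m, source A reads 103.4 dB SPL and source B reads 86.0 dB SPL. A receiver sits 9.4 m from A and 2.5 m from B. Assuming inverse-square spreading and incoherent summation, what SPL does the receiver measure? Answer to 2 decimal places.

At the listener: L_A = 103.4 − 20·log₁₀(9.4) = 83.937 dB; L_B = 86.0 − 20·log₁₀(2.5) = 78.041 dB.
Combined: 10·log₁₀(10^(83.937/10)+10^(78.041/10)) = 84.93 dB SPL.

84.93 dB SPL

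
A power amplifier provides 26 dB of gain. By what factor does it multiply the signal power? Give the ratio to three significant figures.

398

Power ratio = 10^(dB/10).
10^(26/10) = 10^(2.600) = 398.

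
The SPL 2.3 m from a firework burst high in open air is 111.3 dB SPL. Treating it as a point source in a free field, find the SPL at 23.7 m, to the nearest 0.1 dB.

Free-field point source: level drops by 20·log₁₀ of the distance ratio.
ΔL = −20·log₁₀(23.7/2.3) = -20.26 dB, so L₂ = 111.3 + (-20.26) = 91.0 dB SPL.

91.0 dB SPL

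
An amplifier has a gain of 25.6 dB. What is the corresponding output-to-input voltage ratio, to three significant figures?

Voltage ratio = 10^(dB/20).
10^(25.6/20) = 10^(1.280) = 19.1.

19.1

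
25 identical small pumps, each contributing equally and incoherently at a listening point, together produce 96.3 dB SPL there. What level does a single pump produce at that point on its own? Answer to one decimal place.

82.3 dB SPL

25 equal incoherent sources add 10·log₁₀(25) = 13.98 dB over one source.
L_one = 96.3 − 13.98 = 82.3 dB SPL.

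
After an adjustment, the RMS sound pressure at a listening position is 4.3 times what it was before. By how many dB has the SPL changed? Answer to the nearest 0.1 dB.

Sound pressure is an amplitude quantity: ΔL = 20·log₁₀(p₂/p₁).
20·log₁₀(4.3) = 12.7 dB.

12.7 dB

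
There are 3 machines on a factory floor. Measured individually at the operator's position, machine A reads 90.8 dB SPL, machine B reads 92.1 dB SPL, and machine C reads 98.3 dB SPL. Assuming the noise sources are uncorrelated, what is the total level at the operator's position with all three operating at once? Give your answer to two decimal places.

Uncorrelated sources add in intensity (power), not in dB.
L_total = 10·log₁₀(10^(90.8/10) + 10^(92.1/10) + 10^(98.3/10)) = 10·log₁₀(9585000000) = 99.82 dB SPL.

99.82 dB SPL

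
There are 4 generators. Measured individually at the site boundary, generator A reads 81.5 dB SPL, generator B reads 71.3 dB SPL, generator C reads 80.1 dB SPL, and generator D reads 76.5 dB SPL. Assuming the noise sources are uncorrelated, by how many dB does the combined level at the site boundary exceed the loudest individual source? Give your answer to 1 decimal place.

3.3 dB

Incoherent sources sum as intensities:
L_total = 10·log₁₀(10^(81.5/10) + 10^(71.3/10) + 10^(80.1/10) + 10^(76.5/10)) = 84.80 dB SPL.
Excess over the loudest (81.5 dB): 84.80 − 81.5 = 3.3 dB.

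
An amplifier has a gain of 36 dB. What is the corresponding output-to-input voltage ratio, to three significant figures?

63.1

Voltage ratio = 10^(dB/20).
10^(36/20) = 10^(1.800) = 63.1.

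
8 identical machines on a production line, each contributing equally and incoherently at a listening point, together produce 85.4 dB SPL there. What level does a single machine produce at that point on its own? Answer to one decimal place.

8 equal incoherent sources add 10·log₁₀(8) = 9.03 dB over one source.
L_one = 85.4 − 9.03 = 76.4 dB SPL.

76.4 dB SPL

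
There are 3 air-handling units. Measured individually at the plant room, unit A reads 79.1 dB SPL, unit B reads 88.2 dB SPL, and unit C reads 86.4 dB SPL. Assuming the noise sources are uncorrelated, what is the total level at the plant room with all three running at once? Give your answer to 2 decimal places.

90.71 dB SPL

Add the sources as powers (linear), then convert back to dB:
L_total = 10·log₁₀(10^(79.1/10) + 10^(88.2/10) + 10^(86.4/10)) = 10·log₁₀(1178000000) = 90.71 dB SPL.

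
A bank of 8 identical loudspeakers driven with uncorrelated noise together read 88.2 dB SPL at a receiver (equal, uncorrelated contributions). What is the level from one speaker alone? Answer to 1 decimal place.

8 equal incoherent sources add 10·log₁₀(8) = 9.03 dB over one source.
L_one = 88.2 − 9.03 = 79.2 dB SPL.

79.2 dB SPL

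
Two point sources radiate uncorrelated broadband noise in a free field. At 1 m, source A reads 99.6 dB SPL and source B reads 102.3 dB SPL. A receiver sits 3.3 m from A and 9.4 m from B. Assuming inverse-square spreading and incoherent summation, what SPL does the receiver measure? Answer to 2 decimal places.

90.13 dB SPL

At the listener: L_A = 99.6 − 20·log₁₀(3.3) = 89.230 dB; L_B = 102.3 − 20·log₁₀(9.4) = 82.837 dB.
Combined: 10·log₁₀(10^(89.230/10)+10^(82.837/10)) = 90.13 dB SPL.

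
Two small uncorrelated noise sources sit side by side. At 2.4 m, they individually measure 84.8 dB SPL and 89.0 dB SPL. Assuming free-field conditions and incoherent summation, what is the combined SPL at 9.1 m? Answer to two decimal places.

78.82 dB SPL

Combined at 2.4 m: 10·log₁₀(10^(84.8/10)+10^(89.0/10)) = 90.399 dB SPL.
Then apply −20·log₁₀(9.1/2.4) = -11.577 dB → 78.82 dB SPL.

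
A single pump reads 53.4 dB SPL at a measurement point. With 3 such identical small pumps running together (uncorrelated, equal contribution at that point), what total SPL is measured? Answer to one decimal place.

3 equal incoherent sources raise the level by 10·log₁₀(3) = 4.77 dB.
L_total = 53.4 + 4.77 = 58.2 dB SPL.

58.2 dB SPL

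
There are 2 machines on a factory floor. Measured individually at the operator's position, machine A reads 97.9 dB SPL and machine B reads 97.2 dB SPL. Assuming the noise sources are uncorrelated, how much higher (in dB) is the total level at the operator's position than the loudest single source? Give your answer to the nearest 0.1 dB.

2.7 dB

Uncorrelated sources add in intensity (power), not in dB.
L_total = 10·log₁₀(10^(97.9/10) + 10^(97.2/10)) = 100.57 dB SPL.
Excess over the loudest (97.9 dB): 100.57 − 97.9 = 2.7 dB.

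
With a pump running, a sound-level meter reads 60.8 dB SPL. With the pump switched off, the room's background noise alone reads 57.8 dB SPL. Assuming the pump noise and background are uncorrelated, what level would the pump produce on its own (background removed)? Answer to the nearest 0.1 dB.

Remove the background by subtracting linear intensities:
L_src = 10·log₁₀(10^(60.8/10) − 10^(57.8/10)) = 10·log₁₀(599700) = 57.8 dB SPL.

57.8 dB SPL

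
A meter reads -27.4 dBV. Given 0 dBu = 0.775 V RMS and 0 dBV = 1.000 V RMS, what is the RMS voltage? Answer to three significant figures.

0.0427 V

V = 1.000 V × 10^(-27.4/20).
= 1.000 × 0.04266 = 0.0427 V.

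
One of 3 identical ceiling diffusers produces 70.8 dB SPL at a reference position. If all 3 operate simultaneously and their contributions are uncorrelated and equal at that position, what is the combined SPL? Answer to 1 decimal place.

3 equal incoherent sources raise the level by 10·log₁₀(3) = 4.77 dB.
L_total = 70.8 + 4.77 = 75.6 dB SPL.

75.6 dB SPL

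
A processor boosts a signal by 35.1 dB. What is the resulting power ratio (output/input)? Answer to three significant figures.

Power ratio = 10^(dB/10).
10^(35.1/10) = 10^(3.510) = 3240.

3240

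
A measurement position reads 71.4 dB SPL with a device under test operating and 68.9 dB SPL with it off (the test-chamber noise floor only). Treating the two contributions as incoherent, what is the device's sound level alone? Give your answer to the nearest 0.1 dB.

67.8 dB SPL

Subtract intensities: L_src = 10·log₁₀(10^(L_total/10) − 10^(L_bg/10)).
L_src = 10·log₁₀(10^(71.4/10) − 10^(68.9/10)) = 10·log₁₀(6041000) = 67.8 dB SPL.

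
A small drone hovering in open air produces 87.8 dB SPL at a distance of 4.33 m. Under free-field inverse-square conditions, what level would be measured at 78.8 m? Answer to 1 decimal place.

62.6 dB SPL

For a point source in a free field, ΔL = −20·log₁₀(d₂/d₁).
ΔL = −20·log₁₀(78.8/4.33) = -25.20 dB, so L₂ = 87.8 + (-25.20) = 62.6 dB SPL.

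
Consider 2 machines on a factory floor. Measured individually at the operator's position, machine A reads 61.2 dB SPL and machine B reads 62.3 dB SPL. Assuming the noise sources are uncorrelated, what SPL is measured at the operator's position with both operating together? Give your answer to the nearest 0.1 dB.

Uncorrelated sources add in intensity (power), not in dB.
L_total = 10·log₁₀(10^(61.2/10) + 10^(62.3/10)) = 10·log₁₀(3017000) = 64.8 dB SPL.

64.8 dB SPL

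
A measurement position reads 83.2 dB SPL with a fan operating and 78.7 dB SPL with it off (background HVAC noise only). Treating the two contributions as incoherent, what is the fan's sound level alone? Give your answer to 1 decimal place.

Remove the background by subtracting linear intensities:
L_src = 10·log₁₀(10^(83.2/10) − 10^(78.7/10)) = 10·log₁₀(134800000) = 81.3 dB SPL.

81.3 dB SPL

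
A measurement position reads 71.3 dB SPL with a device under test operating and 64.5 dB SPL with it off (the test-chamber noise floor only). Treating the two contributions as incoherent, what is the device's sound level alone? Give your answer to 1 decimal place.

70.3 dB SPL

Background correction is a power subtraction:
L_src = 10·log₁₀(10^(71.3/10) − 10^(64.5/10)) = 10·log₁₀(10670000) = 70.3 dB SPL.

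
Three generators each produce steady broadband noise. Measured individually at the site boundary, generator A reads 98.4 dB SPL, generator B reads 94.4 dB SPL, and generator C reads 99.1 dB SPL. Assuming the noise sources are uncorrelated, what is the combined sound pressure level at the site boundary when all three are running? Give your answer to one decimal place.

102.5 dB SPL

Uncorrelated sources add in intensity (power), not in dB.
L_total = 10·log₁₀(10^(98.4/10) + 10^(94.4/10) + 10^(99.1/10)) = 10·log₁₀(17801000000) = 102.5 dB SPL.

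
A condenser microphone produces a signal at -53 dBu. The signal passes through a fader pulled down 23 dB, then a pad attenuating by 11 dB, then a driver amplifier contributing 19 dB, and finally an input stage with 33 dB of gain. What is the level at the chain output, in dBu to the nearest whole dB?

Gain stages sum in dB:
-53 − 23 − 11 + 19 + 33 = -35 dBu.

-35 dBu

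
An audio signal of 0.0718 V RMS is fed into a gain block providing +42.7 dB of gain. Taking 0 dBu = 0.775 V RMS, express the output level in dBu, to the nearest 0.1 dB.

Input level: 20·log₁₀(0.0718/0.775) = -20.66 dBu.
Output: -20.66 + 42.7 = +22.0 dBu.

+22.0 dBu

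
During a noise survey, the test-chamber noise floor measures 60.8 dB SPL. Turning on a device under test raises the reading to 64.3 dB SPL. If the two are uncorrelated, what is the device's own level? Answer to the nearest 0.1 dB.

Remove the background by subtracting linear intensities:
L_src = 10·log₁₀(10^(64.3/10) − 10^(60.8/10)) = 10·log₁₀(1489000) = 61.7 dB SPL.

61.7 dB SPL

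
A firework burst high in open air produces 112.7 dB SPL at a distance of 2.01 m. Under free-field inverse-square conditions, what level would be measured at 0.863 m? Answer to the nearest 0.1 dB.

120.0 dB SPL

Inverse-square spreading gives ΔL = −20·log₁₀(d₂/d₁).
ΔL = −20·log₁₀(0.863/2.01) = 7.34 dB, so L₂ = 112.7 + (7.34) = 120.0 dB SPL.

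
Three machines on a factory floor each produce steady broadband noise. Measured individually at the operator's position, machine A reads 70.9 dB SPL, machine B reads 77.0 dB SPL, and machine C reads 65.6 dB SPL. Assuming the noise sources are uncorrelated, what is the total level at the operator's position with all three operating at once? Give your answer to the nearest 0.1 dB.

78.2 dB SPL

Add the sources as powers (linear), then convert back to dB:
L_total = 10·log₁₀(10^(70.9/10) + 10^(77.0/10) + 10^(65.6/10)) = 10·log₁₀(66050000) = 78.2 dB SPL.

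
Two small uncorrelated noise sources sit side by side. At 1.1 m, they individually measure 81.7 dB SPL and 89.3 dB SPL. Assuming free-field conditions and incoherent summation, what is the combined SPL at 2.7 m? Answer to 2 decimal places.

Combined at 1.1 m: 10·log₁₀(10^(81.7/10)+10^(89.3/10)) = 89.996 dB SPL.
Then apply −20·log₁₀(2.7/1.1) = -7.799 dB → 82.20 dB SPL.

82.20 dB SPL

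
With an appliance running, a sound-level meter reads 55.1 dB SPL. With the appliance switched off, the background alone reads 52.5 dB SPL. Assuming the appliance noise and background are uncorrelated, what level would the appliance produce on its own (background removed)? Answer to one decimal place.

51.6 dB SPL

Background correction is a power subtraction:
L_src = 10·log₁₀(10^(55.1/10) − 10^(52.5/10)) = 10·log₁₀(145800) = 51.6 dB SPL.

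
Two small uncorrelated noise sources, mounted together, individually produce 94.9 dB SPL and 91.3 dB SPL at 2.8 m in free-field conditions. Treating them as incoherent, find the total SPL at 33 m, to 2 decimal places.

Combined at 2.8 m: 10·log₁₀(10^(94.9/10)+10^(91.3/10)) = 96.473 dB SPL.
Then apply −20·log₁₀(33/2.8) = -21.427 dB → 75.05 dB SPL.

75.05 dB SPL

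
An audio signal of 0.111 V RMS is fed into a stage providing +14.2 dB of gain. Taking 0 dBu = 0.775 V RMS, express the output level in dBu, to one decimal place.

Input level: 20·log₁₀(0.111/0.775) = -16.88 dBu.
Output: -16.88 + 14.2 = -2.7 dBu.

-2.7 dBu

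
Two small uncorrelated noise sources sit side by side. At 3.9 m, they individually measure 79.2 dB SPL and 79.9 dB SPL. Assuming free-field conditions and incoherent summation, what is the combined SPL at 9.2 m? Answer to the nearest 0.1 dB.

Combined at 3.9 m: 10·log₁₀(10^(79.2/10)+10^(79.9/10)) = 82.57 dB SPL.
Then apply −20·log₁₀(9.2/3.9) = -7.45 dB → 75.1 dB SPL.

75.1 dB SPL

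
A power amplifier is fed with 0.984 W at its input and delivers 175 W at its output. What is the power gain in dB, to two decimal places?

Power is a power quantity, so gain = 10·log₁₀(P_out/P_in).
10·log₁₀(175/0.984) = 10·log₁₀(177.8) = 22.50 dB.

22.50 dB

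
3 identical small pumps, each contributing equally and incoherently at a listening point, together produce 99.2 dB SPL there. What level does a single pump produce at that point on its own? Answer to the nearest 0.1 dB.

3 equal incoherent sources add 10·log₁₀(3) = 4.77 dB over one source.
L_one = 99.2 − 4.77 = 94.4 dB SPL.

94.4 dB SPL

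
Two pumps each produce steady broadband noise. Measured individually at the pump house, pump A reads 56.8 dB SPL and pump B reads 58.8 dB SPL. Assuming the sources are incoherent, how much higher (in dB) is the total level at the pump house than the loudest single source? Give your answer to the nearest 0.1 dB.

Uncorrelated sources add in intensity (power), not in dB.
L_total = 10·log₁₀(10^(56.8/10) + 10^(58.8/10)) = 60.92 dB SPL.
Excess over the loudest (58.8 dB): 60.92 − 58.8 = 2.1 dB.

2.1 dB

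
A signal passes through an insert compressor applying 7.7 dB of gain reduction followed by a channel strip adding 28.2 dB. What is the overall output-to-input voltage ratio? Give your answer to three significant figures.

Net gain = (−7.7) + 28.2 = 20.5 dB.
Voltage ratio = 10^(20.5/20) = 10.6.

10.6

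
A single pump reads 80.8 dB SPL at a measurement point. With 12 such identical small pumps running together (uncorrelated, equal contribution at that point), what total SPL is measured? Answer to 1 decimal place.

91.6 dB SPL

12 equal incoherent sources raise the level by 10·log₁₀(12) = 10.79 dB.
L_total = 80.8 + 10.79 = 91.6 dB SPL.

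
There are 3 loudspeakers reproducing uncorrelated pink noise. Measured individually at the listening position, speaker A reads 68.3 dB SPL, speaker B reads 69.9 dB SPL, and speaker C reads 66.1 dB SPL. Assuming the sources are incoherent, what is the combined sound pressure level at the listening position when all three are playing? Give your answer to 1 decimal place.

Add the sources as powers (linear), then convert back to dB:
L_total = 10·log₁₀(10^(68.3/10) + 10^(69.9/10) + 10^(66.1/10)) = 10·log₁₀(20610000) = 73.1 dB SPL.

73.1 dB SPL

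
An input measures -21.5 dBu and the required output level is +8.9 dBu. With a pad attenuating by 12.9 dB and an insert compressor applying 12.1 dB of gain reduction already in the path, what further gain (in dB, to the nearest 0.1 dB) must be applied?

The required make-up gain is the shortfall in the dB sum.
G = +8.9 − (-21.5) + 12.9 + 12.1 = 55.4 dB.

55.4 dB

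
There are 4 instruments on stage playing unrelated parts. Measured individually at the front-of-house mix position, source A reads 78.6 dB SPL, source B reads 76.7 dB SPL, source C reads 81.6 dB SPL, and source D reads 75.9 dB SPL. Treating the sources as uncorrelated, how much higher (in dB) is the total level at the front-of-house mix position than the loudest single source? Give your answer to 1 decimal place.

3.2 dB

Incoherent sources sum as intensities:
L_total = 10·log₁₀(10^(78.6/10) + 10^(76.7/10) + 10^(81.6/10) + 10^(75.9/10)) = 84.81 dB SPL.
Excess over the loudest (81.6 dB): 84.81 − 81.6 = 3.2 dB.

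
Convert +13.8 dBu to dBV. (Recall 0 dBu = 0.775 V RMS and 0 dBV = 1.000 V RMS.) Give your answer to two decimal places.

+11.59 dBV

The offset between the scales is 20·log₁₀(0.775/1.000) = −2.214 dB.
So dBV = +13.8 − 2.214 = +11.59 dBV.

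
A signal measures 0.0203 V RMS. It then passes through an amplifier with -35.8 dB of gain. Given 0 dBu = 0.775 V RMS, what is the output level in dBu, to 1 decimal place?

Input level: 20·log₁₀(0.0203/0.775) = -31.64 dBu.
Output: -31.64 − 35.8 = -67.4 dBu.

-67.4 dBu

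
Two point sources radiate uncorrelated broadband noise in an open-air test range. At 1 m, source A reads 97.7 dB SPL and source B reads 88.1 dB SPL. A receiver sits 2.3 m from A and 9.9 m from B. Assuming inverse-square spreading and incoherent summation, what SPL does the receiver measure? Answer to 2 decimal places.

90.49 dB SPL

At the listener: L_A = 97.7 − 20·log₁₀(2.3) = 90.465 dB; L_B = 88.1 − 20·log₁₀(9.9) = 68.187 dB.
Combined: 10·log₁₀(10^(90.465/10)+10^(68.187/10)) = 90.49 dB SPL.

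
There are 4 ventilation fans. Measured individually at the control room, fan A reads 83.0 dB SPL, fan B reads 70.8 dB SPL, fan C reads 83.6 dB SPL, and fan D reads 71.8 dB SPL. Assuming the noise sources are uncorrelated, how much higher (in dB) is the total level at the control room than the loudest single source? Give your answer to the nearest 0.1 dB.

Incoherent sources sum as intensities:
L_total = 10·log₁₀(10^(83.0/10) + 10^(70.8/10) + 10^(83.6/10) + 10^(71.8/10)) = 86.59 dB SPL.
Excess over the loudest (83.6 dB): 86.59 − 83.6 = 3.0 dB.

3.0 dB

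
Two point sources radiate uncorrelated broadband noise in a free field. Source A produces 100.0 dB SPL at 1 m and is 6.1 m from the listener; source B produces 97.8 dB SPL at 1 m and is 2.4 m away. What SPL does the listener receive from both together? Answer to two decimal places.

91.19 dB SPL

At the listener: L_A = 100.0 − 20·log₁₀(6.1) = 84.293 dB; L_B = 97.8 − 20·log₁₀(2.4) = 90.196 dB.
Combined: 10·log₁₀(10^(84.293/10)+10^(90.196/10)) = 91.19 dB SPL.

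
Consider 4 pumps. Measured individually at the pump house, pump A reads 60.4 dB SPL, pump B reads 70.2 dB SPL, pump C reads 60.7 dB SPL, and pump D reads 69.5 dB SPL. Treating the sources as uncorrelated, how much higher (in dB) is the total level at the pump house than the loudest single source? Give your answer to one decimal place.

Uncorrelated sources add in intensity (power), not in dB.
L_total = 10·log₁₀(10^(60.4/10) + 10^(70.2/10) + 10^(60.7/10) + 10^(69.5/10)) = 73.36 dB SPL.
Excess over the loudest (70.2 dB): 73.36 − 70.2 = 3.2 dB.

3.2 dB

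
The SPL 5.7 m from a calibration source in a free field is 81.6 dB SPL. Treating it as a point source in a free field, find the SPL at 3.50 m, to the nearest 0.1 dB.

Inverse-square spreading gives ΔL = −20·log₁₀(d₂/d₁).
ΔL = −20·log₁₀(3.50/5.7) = 4.24 dB, so L₂ = 81.6 + (4.24) = 85.8 dB SPL.

85.8 dB SPL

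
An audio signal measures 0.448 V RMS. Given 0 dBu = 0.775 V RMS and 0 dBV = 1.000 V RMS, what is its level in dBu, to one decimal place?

dBu = 20·log₁₀(V / 0.775 V).
20·log₁₀(0.448/0.775) = -4.8 dBu.

-4.8 dBu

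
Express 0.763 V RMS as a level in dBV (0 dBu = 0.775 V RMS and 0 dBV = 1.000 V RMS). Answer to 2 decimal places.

dBV = 20·log₁₀(V / 1.000 V).
20·log₁₀(0.763/1.000) = -2.35 dBV.

-2.35 dBV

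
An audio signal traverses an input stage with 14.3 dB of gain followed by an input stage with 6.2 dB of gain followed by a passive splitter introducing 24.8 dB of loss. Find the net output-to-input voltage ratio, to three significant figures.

0.610

Net gain = 14.3 + 6.2 + (−24.8) = -4.3 dB.
Voltage ratio = 10^(-4.3/20) = 0.610.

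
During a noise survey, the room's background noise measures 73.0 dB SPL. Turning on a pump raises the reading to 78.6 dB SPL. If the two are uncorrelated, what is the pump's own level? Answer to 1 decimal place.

77.2 dB SPL

Background correction is a power subtraction:
L_src = 10·log₁₀(10^(78.6/10) − 10^(73.0/10)) = 10·log₁₀(52490000) = 77.2 dB SPL.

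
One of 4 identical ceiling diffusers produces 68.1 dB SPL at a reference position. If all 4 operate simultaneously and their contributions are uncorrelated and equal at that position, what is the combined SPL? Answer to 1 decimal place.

74.1 dB SPL

4 equal incoherent sources raise the level by 10·log₁₀(4) = 6.02 dB.
L_total = 68.1 + 6.02 = 74.1 dB SPL.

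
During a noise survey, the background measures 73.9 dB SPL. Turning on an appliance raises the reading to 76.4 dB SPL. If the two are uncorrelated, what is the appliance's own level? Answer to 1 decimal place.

72.8 dB SPL

Background correction is a power subtraction:
L_src = 10·log₁₀(10^(76.4/10) − 10^(73.9/10)) = 10·log₁₀(19100000) = 72.8 dB SPL.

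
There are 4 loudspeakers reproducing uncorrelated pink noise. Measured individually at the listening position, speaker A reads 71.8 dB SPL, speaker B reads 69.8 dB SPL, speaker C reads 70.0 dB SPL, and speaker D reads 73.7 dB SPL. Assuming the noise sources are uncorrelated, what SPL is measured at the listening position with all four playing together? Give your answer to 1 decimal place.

Add the sources as powers (linear), then convert back to dB:
L_total = 10·log₁₀(10^(71.8/10) + 10^(69.8/10) + 10^(70.0/10) + 10^(73.7/10)) = 10·log₁₀(58130000) = 77.6 dB SPL.

77.6 dB SPL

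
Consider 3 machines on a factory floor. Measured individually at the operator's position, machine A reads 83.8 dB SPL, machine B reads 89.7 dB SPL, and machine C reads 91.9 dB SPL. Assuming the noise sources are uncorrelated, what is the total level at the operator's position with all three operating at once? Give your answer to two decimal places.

94.35 dB SPL

Uncorrelated sources add in intensity (power), not in dB.
L_total = 10·log₁₀(10^(83.8/10) + 10^(89.7/10) + 10^(91.9/10)) = 10·log₁₀(2722000000) = 94.35 dB SPL.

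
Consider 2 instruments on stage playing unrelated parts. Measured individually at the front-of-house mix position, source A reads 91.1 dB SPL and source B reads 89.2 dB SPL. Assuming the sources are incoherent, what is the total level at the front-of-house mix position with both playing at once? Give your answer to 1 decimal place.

93.3 dB SPL

Uncorrelated sources add in intensity (power), not in dB.
L_total = 10·log₁₀(10^(91.1/10) + 10^(89.2/10)) = 10·log₁₀(2120000000) = 93.3 dB SPL.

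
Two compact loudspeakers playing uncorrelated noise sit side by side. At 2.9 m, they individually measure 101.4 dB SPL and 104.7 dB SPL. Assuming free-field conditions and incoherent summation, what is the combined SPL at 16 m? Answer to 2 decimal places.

91.53 dB SPL

Combined at 2.9 m: 10·log₁₀(10^(101.4/10)+10^(104.7/10)) = 106.366 dB SPL.
Then apply −20·log₁₀(16/2.9) = -14.834 dB → 91.53 dB SPL.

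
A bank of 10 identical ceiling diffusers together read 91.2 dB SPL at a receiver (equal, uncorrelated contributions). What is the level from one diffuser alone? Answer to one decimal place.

10 equal incoherent sources add 10·log₁₀(10) = 10.00 dB over one source.
L_one = 91.2 − 10.00 = 81.2 dB SPL.

81.2 dB SPL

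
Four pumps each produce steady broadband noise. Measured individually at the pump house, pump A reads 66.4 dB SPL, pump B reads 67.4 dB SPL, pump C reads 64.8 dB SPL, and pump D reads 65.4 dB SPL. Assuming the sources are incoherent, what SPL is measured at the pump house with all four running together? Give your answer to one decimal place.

Uncorrelated sources add in intensity (power), not in dB.
L_total = 10·log₁₀(10^(66.4/10) + 10^(67.4/10) + 10^(64.8/10) + 10^(65.4/10)) = 10·log₁₀(16350000) = 72.1 dB SPL.

72.1 dB SPL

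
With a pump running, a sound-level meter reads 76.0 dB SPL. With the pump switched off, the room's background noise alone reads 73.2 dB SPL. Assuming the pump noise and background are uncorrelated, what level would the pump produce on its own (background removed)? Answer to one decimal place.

72.8 dB SPL

Remove the background by subtracting linear intensities:
L_src = 10·log₁₀(10^(76.0/10) − 10^(73.2/10)) = 10·log₁₀(18920000) = 72.8 dB SPL.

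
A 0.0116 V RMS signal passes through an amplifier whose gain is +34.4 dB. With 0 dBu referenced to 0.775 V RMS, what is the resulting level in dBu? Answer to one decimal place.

Input level: 20·log₁₀(0.0116/0.775) = -36.50 dBu.
Output: -36.50 + 34.4 = -2.1 dBu.

-2.1 dBu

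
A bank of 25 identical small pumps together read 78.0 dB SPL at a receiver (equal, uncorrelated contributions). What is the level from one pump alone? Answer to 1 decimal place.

25 equal incoherent sources add 10·log₁₀(25) = 13.98 dB over one source.
L_one = 78.0 − 13.98 = 64.0 dB SPL.

64.0 dB SPL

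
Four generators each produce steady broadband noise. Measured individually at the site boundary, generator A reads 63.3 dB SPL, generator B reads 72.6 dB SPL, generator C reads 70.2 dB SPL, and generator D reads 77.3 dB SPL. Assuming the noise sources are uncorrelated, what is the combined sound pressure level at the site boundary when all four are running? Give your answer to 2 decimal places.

Incoherent sources sum as intensities:
L_total = 10·log₁₀(10^(63.3/10) + 10^(72.6/10) + 10^(70.2/10) + 10^(77.3/10)) = 10·log₁₀(84510000) = 79.27 dB SPL.

79.27 dB SPL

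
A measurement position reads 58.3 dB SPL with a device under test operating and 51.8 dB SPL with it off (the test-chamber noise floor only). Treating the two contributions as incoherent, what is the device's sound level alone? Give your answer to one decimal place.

57.2 dB SPL

Remove the background by subtracting linear intensities:
L_src = 10·log₁₀(10^(58.3/10) − 10^(51.8/10)) = 10·log₁₀(524700) = 57.2 dB SPL.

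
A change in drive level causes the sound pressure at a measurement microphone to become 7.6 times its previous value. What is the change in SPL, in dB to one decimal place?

SPL change from a pressure ratio uses the 20·log₁₀ form:
20·log₁₀(7.6) = 17.6 dB.

17.6 dB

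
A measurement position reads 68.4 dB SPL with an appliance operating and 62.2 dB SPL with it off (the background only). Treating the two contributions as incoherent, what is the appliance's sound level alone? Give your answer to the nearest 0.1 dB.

Remove the background by subtracting linear intensities:
L_src = 10·log₁₀(10^(68.4/10) − 10^(62.2/10)) = 10·log₁₀(5259000) = 67.2 dB SPL.

67.2 dB SPL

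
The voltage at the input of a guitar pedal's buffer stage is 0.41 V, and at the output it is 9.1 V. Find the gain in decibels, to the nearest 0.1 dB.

26.9 dB

Voltage is an amplitude quantity, so gain = 20·log₁₀(V_out/V_in).
20·log₁₀(9.1/0.41) = 20·log₁₀(22.20) = 26.9 dB.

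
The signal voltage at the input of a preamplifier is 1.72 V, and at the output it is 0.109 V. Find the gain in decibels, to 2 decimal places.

-23.96 dB

For a voltage ratio, dB = 20·log₁₀(V₂/V₁).
20·log₁₀(0.109/1.72) = 20·log₁₀(0.06337) = -23.96 dB.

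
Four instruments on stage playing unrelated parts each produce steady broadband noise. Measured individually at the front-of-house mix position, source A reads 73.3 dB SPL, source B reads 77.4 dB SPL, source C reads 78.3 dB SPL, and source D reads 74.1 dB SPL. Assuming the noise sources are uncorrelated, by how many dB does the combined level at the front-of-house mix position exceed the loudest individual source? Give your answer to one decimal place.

4.0 dB

Incoherent sources sum as intensities:
L_total = 10·log₁₀(10^(73.3/10) + 10^(77.4/10) + 10^(78.3/10) + 10^(74.1/10)) = 82.30 dB SPL.
Excess over the loudest (78.3 dB): 82.30 − 78.3 = 4.0 dB.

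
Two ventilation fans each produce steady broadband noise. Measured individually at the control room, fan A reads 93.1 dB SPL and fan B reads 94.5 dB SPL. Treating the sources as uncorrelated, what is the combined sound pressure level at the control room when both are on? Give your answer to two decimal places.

96.87 dB SPL

Add the sources as powers (linear), then convert back to dB:
L_total = 10·log₁₀(10^(93.1/10) + 10^(94.5/10)) = 10·log₁₀(4860000000) = 96.87 dB SPL.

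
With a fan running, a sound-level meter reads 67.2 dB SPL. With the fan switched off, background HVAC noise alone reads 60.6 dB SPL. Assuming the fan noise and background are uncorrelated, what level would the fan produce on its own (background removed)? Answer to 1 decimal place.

Background correction is a power subtraction:
L_src = 10·log₁₀(10^(67.2/10) − 10^(60.6/10)) = 10·log₁₀(4100000) = 66.1 dB SPL.

66.1 dB SPL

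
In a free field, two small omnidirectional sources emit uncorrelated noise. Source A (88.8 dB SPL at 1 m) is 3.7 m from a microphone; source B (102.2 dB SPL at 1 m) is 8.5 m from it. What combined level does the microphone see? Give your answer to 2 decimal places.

84.55 dB SPL

At the listener: L_A = 88.8 − 20·log₁₀(3.7) = 77.436 dB; L_B = 102.2 − 20·log₁₀(8.5) = 83.612 dB.
Combined: 10·log₁₀(10^(77.436/10)+10^(83.612/10)) = 84.55 dB SPL.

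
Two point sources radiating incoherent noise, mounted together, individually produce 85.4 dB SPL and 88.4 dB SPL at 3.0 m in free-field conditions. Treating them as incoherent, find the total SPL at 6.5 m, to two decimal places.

83.45 dB SPL

Combined at 3.0 m: 10·log₁₀(10^(85.4/10)+10^(88.4/10)) = 90.164 dB SPL.
Then apply −20·log₁₀(6.5/3.0) = -6.716 dB → 83.45 dB SPL.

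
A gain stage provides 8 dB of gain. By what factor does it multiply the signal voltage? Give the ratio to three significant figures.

Voltage ratio = 10^(dB/20).
10^(8/20) = 10^(0.4000) = 2.51.

2.51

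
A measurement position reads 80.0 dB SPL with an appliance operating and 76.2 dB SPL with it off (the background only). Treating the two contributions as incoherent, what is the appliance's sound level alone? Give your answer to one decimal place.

Remove the background by subtracting linear intensities:
L_src = 10·log₁₀(10^(80.0/10) − 10^(76.2/10)) = 10·log₁₀(58310000) = 77.7 dB SPL.

77.7 dB SPL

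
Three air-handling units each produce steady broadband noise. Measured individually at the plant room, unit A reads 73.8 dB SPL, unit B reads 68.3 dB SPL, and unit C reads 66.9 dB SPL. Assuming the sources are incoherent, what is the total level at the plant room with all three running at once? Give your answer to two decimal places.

Add the sources as powers (linear), then convert back to dB:
L_total = 10·log₁₀(10^(73.8/10) + 10^(68.3/10) + 10^(66.9/10)) = 10·log₁₀(35650000) = 75.52 dB SPL.

75.52 dB SPL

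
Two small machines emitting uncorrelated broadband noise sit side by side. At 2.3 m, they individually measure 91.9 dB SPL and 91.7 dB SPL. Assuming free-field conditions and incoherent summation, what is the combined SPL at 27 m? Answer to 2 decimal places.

73.42 dB SPL

Combined at 2.3 m: 10·log₁₀(10^(91.9/10)+10^(91.7/10)) = 94.811 dB SPL.
Then apply −20·log₁₀(27/2.3) = -21.393 dB → 73.42 dB SPL.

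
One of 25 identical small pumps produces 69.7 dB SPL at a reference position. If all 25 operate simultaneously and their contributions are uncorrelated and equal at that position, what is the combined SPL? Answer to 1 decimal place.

25 equal incoherent sources raise the level by 10·log₁₀(25) = 13.98 dB.
L_total = 69.7 + 13.98 = 83.7 dB SPL.

83.7 dB SPL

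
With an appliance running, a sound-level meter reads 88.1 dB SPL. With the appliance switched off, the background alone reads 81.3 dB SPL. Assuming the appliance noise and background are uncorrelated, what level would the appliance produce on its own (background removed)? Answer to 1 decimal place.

Background correction is a power subtraction:
L_src = 10·log₁₀(10^(88.1/10) − 10^(81.3/10)) = 10·log₁₀(510800000) = 87.1 dB SPL.

87.1 dB SPL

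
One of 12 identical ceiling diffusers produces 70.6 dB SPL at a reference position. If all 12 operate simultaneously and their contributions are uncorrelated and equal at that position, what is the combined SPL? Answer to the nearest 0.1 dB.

81.4 dB SPL

12 equal incoherent sources raise the level by 10·log₁₀(12) = 10.79 dB.
L_total = 70.6 + 10.79 = 81.4 dB SPL.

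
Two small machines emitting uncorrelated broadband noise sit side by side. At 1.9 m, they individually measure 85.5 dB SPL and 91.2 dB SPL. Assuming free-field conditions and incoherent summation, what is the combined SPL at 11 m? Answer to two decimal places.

76.98 dB SPL

Combined at 1.9 m: 10·log₁₀(10^(85.5/10)+10^(91.2/10)) = 92.235 dB SPL.
Then apply −20·log₁₀(11/1.9) = -15.253 dB → 76.98 dB SPL.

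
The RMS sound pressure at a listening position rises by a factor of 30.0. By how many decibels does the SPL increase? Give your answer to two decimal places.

Sound pressure is an amplitude quantity: ΔL = 20·log₁₀(p₂/p₁).
20·log₁₀(30.0) = 29.54 dB.

29.54 dB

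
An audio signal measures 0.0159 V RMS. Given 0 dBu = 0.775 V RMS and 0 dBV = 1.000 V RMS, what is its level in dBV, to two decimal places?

dBV = 20·log₁₀(V / 1.000 V).
20·log₁₀(0.0159/1.000) = -35.97 dBV.

-35.97 dBV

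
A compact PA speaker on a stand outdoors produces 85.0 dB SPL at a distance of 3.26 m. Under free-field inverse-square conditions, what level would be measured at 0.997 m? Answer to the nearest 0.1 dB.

Inverse-square spreading gives ΔL = −20·log₁₀(d₂/d₁).
ΔL = −20·log₁₀(0.997/3.26) = 10.29 dB, so L₂ = 85.0 + (10.29) = 95.3 dB SPL.

95.3 dB SPL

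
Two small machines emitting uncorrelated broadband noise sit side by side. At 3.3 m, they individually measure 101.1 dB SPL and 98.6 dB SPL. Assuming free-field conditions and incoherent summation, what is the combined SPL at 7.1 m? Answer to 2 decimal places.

Combined at 3.3 m: 10·log₁₀(10^(101.1/10)+10^(98.6/10)) = 103.038 dB SPL.
Then apply −20·log₁₀(7.1/3.3) = -6.655 dB → 96.38 dB SPL.

96.38 dB SPL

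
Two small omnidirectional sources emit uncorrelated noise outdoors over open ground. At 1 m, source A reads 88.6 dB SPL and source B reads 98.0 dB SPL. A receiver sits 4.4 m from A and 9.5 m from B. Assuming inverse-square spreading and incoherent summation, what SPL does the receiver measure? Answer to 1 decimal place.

80.3 dB SPL

At the listener: L_A = 88.6 − 20·log₁₀(4.4) = 75.73 dB; L_B = 98.0 − 20·log₁₀(9.5) = 78.45 dB.
Combined: 10·log₁₀(10^(75.73/10)+10^(78.45/10)) = 80.3 dB SPL.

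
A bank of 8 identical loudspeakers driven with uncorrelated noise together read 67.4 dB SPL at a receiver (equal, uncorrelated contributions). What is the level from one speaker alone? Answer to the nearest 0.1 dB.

58.4 dB SPL

8 equal incoherent sources add 10·log₁₀(8) = 9.03 dB over one source.
L_one = 67.4 − 9.03 = 58.4 dB SPL.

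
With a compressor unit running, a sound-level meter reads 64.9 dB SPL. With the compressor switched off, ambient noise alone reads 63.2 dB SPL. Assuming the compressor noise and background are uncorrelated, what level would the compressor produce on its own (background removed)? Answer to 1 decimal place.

Background correction is a power subtraction:
L_src = 10·log₁₀(10^(64.9/10) − 10^(63.2/10)) = 10·log₁₀(1001000) = 60.0 dB SPL.

60.0 dB SPL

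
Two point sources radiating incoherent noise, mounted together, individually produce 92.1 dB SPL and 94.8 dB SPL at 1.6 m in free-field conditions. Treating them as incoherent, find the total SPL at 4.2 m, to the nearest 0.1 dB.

88.3 dB SPL

Combined at 1.6 m: 10·log₁₀(10^(92.1/10)+10^(94.8/10)) = 96.67 dB SPL.
Then apply −20·log₁₀(4.2/1.6) = -8.38 dB → 88.3 dB SPL.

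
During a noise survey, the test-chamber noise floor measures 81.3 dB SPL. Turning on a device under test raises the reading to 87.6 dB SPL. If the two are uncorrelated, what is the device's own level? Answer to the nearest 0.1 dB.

Remove the background by subtracting linear intensities:
L_src = 10·log₁₀(10^(87.6/10) − 10^(81.3/10)) = 10·log₁₀(440500000) = 86.4 dB SPL.

86.4 dB SPL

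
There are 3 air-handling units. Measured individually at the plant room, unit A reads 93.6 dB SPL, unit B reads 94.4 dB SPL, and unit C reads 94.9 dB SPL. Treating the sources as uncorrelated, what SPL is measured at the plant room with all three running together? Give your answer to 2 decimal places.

99.10 dB SPL

Add the sources as powers (linear), then convert back to dB:
L_total = 10·log₁₀(10^(93.6/10) + 10^(94.4/10) + 10^(94.9/10)) = 10·log₁₀(8135000000) = 99.10 dB SPL.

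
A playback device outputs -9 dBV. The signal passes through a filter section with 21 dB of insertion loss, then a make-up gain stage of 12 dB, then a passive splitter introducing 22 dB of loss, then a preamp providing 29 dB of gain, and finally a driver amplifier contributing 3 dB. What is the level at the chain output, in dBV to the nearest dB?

-8 dBV

Cascaded gains and losses add directly in dB.
-9 − 21 + 12 − 22 + 29 + 3 = -8 dBV.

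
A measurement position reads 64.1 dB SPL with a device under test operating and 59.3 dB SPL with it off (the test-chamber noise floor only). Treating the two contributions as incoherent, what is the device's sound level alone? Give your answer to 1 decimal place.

62.4 dB SPL

Background correction is a power subtraction:
L_src = 10·log₁₀(10^(64.1/10) − 10^(59.3/10)) = 10·log₁₀(1719000) = 62.4 dB SPL.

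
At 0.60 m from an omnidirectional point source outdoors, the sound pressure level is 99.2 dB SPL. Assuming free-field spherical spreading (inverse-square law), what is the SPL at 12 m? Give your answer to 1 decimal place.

Inverse-square spreading gives ΔL = −20·log₁₀(d₂/d₁).
ΔL = −20·log₁₀(12/0.60) = -26.02 dB, so L₂ = 99.2 + (-26.02) = 73.2 dB SPL.

73.2 dB SPL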